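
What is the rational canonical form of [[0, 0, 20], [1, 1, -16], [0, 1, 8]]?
R = [[0, 0, 20], [1, 0, -24], [0, 1, 9]]

The invariant factors of A (the non-unit diagonal entries of the Smith normal form of xI - A over ℚ[x]) are (x - 5)(x - 2)^2, each dividing the next. The characteristic polynomial is their product, (x - 5)(x - 2)^2.

The rational canonical form is the block-diagonal matrix of companion matrices C(f_i):
R = [[0, 0, 20], [1, 0, -24], [0, 1, 9]].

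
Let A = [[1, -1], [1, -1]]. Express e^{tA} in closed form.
A has Jordan form J = [[0, 1], [0, 0]] with A = PJP^{-1}, so e^{tA} = P e^{tJ} P^{-1}.

For a Jordan block J_k(λ), e^{tJ_k(λ)} = e^{λt} · (I + tN + t^2 N^2/2! + ... + t^{k-1} N^{k-1}/(k-1)!) where N is the nilpotent superdiagonal part.

Assembling the blocks and conjugating back gives the entries of e^{tA} as shown above.

e^{tA} = [[t + 1, -t], [t, 1 - t]]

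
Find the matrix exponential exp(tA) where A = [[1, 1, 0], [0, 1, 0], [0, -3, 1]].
e^{tA} = [[e^{t}, t*e^{t}, 0], [0, e^{t}, 0], [0, -3*t*e^{t}, e^{t}]]

A has Jordan form J = [[1, 1, 0], [0, 1, 0], [0, 0, 1]] with A = PJP^{-1}, so e^{tA} = P e^{tJ} P^{-1}.

For a Jordan block J_k(λ), e^{tJ_k(λ)} = e^{λt} · (I + tN + t^2 N^2/2! + ... + t^{k-1} N^{k-1}/(k-1)!) where N is the nilpotent superdiagonal part.

Assembling the blocks and conjugating back gives the entries of e^{tA} as shown above.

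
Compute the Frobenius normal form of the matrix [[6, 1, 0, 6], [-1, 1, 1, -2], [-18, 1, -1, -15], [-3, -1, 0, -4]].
The invariant factors of A (the non-unit diagonal entries of the Smith normal form of xI - A over ℚ[x]) are (x^2 - x - 5)^2, each dividing the next. The characteristic polynomial is their product, (x^2 - x - 5)^2.

The rational canonical form is the block-diagonal matrix of companion matrices C(f_i):
R = [[0, 0, 0, -25], [1, 0, 0, -10], [0, 1, 0, 9], [0, 0, 1, 2]].

Note the characteristic polynomial does not split into linear factors over ℚ, so A has no Jordan form over ℚ; the rational canonical form exists over any field.

R = [[0, 0, 0, -25], [1, 0, 0, -10], [0, 1, 0, 9], [0, 0, 1, 2]]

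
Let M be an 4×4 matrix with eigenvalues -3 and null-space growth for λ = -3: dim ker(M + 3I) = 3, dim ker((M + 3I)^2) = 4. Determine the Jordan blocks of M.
λ = -3: successive nullity increments [3, 1] count blocks of size ≥ k; block sizes are [2, 1, 1].

Jordan blocks: (-3, 2), (-3, 1), (-3, 1)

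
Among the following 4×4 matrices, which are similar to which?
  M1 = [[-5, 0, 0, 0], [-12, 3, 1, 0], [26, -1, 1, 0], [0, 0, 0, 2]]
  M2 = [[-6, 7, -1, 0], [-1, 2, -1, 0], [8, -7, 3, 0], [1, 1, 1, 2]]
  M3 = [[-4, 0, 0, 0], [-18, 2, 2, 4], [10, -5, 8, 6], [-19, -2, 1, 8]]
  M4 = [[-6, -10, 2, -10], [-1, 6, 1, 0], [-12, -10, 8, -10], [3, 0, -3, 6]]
4 classes: {M1}, {M2}, {M3}, {M4}

Characteristic polynomials: χ_{M1} = (x - 2)^3(x + 5), χ_{M2} = (x - 2)^3(x + 5), χ_{M3} = (x - 6)^3(x + 4), χ_{M4} = (x - 6)^3(x + 4).

{M1}: invariant factors x - 2, (x - 2)^2(x + 5).

{M2}: invariant factors (x - 2)^3(x + 5).

{M3}: invariant factors (x - 6)^3(x + 4).

{M4}: invariant factors x - 6, (x - 6)^2(x + 4).

Matrices are similar if and only if their invariant-factor lists agree; the partition into similarity classes is {M1}, {M2}, {M3}, {M4}.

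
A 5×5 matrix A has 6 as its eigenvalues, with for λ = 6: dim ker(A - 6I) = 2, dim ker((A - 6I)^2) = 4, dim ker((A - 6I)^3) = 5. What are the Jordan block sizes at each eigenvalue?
λ = 6: successive nullity increments [2, 2, 1] count blocks of size ≥ k; block sizes are [3, 2].

Jordan blocks: (6, 3), (6, 2)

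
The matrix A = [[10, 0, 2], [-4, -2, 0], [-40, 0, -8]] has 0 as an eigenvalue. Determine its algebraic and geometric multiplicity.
algebraic multiplicity 1, geometric multiplicity 1

The characteristic polynomial is x(x - 2)(x + 2), so the factor x appears with exponent 1: the algebraic multiplicity is 1.

rank(A) = 2, so the eigenspace has dimension 3 - 2 = 1: the geometric multiplicity is 1.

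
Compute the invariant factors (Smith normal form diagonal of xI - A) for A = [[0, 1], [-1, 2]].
(x - 1)^2

The Jordan structure of A has elementary divisors (x - 1)^2. Arranging the block sizes at each eigenvalue in decreasing order and taking row products gives the invariant factors.

Invariant factors (smallest first, each dividing the next): (x - 1)^2.

Check: the last factor (x - 1)^2 is the minimal polynomial, and the product (x - 1)^2 is the characteristic polynomial.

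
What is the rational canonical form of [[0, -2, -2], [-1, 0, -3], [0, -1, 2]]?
The invariant factors of A (the non-unit diagonal entries of the Smith normal form of xI - A over ℚ[x]) are (x - 3)(x - 1)(x + 2), each dividing the next. The characteristic polynomial is their product, (x - 3)(x - 1)(x + 2).

The rational canonical form is the block-diagonal matrix of companion matrices C(f_i):
R = [[0, 0, -6], [1, 0, 5], [0, 1, 2]].

R = [[0, 0, -6], [1, 0, 5], [0, 1, 2]]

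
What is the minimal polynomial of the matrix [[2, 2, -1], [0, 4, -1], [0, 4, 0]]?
m_A(x) = (x - 2)^2

The characteristic polynomial factors as (x - 2)^3. The minimal polynomial is ∏(x - λ)^{k_λ} where k_λ is the size of the largest Jordan block at λ.

For λ = 2: rank(A - 2I) = 1, and the largest Jordan block has size 2 (the smallest k with rank((A - 2I)^k) = rank((A - 2I)^(k+1))).

So m_A(x) = (x - 2)^2.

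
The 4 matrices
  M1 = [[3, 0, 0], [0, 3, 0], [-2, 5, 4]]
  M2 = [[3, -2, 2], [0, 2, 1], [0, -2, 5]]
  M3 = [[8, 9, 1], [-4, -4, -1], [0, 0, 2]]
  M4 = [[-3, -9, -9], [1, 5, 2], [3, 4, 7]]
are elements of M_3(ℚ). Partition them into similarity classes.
3 classes: {M1, M2}, {M3}, {M4}

Characteristic polynomials: χ_{M1} = (x - 4)(x - 3)^2, χ_{M2} = (x - 4)(x - 3)^2, χ_{M3} = (x - 2)^3, χ_{M4} = (x - 3)^3.

{M1, M2}: invariant factors x - 3, (x - 4)(x - 3).

{M3}: invariant factors (x - 2)^3.

{M4}: invariant factors (x - 3)^3.

Matrices are similar if and only if their invariant-factor lists agree; the partition into similarity classes is {M1, M2}, {M3}, {M4}.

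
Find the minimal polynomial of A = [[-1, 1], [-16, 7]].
m_A(x) = (x - 3)^2

The characteristic polynomial factors as (x - 3)^2. The minimal polynomial is ∏(x - λ)^{k_λ} where k_λ is the size of the largest Jordan block at λ.

For λ = 3: rank(A - 3I) = 1, and the largest Jordan block has size 2 (the smallest k with rank((A - 3I)^k) = rank((A - 3I)^(k+1))).

So m_A(x) = (x - 3)^2.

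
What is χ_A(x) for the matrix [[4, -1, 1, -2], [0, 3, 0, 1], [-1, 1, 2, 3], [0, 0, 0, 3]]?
χ_A(x) = (x - 3)^4

xI - A = [[x - 4, 1, -1, 2], [0, x - 3, 0, -1], [1, -1, x - 2, -3], [0, 0, 0, x - 3]].

Expanding det(xI - A) along the first row:
det(xI - A) = + (x - 4)·det([[x - 3, 0, -1], [-1, x - 2, -3], [0, 0, x - 3]]) - (1)·det([[0, 0, -1], [1, x - 2, -3], [0, 0, x - 3]]) + (-1)·det([[0, x - 3, -1], [1, -1, -3], [0, 0, x - 3]]) - (2)·det([[0, x - 3, 0], [1, -1, x - 2], [0, 0, 0]]).

Evaluating gives χ_A(x) = x^4 - 12x^3 + 54x^2 - 108x + 81 = (x - 3)^4.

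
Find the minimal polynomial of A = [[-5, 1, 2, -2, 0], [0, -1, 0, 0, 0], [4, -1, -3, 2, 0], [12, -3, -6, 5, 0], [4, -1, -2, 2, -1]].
m_A(x) = (x + 1)^2

The characteristic polynomial factors as (x + 1)^5. The minimal polynomial is ∏(x - λ)^{k_λ} where k_λ is the size of the largest Jordan block at λ.

For λ = -1: rank(A + I) = 1, and the largest Jordan block has size 2 (the smallest k with rank((A + I)^k) = rank((A + I)^(k+1))).

So m_A(x) = (x + 1)^2.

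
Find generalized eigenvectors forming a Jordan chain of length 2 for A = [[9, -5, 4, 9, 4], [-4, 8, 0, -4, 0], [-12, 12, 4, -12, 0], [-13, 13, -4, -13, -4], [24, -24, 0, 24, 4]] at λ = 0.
v_1 = [[-2, 1, 3, 4, -6]]^T, v_2 = [[1, 0, 0, -1, 0]]^T

We seek v_1 ∈ ker(A^2) \ ker(A), then set v_{i+1} = A v_i.

One such chain is v_1 = [[-2, 1, 3, 4, -6]]^T, v_2 = [[1, 0, 0, -1, 0]]^T. Check: A v_2 = [[0, 0, 0, 0, 0]]^T = 0.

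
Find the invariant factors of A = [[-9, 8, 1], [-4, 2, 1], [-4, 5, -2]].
The Jordan structure of A has elementary divisors (x + 3)^3. Arranging the block sizes at each eigenvalue in decreasing order and taking row products gives the invariant factors.

Invariant factors (smallest first, each dividing the next): (x + 3)^3.

Check: the last factor (x + 3)^3 is the minimal polynomial, and the product (x + 3)^3 is the characteristic polynomial.

(x + 3)^3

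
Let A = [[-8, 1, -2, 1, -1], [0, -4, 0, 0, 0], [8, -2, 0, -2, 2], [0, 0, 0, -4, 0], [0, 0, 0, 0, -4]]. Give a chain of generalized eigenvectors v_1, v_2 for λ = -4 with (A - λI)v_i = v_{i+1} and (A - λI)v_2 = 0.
We seek v_1 ∈ ker((A + 4I)^2) \ ker(A + 4I), then set v_{i+1} = (A + 4I) v_i.

One such chain is v_1 = [[1, 3, -2, -2, 0]]^T, v_2 = [[1, 0, -2, 0, 0]]^T. Check: (A + 4I) v_2 = [[0, 0, 0, 0, 0]]^T = 0.

v_1 = [[1, 3, -2, -2, 0]]^T, v_2 = [[1, 0, -2, 0, 0]]^T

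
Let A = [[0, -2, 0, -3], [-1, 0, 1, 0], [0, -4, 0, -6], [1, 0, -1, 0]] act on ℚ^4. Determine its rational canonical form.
The invariant factors of A (the non-unit diagonal entries of the Smith normal form of xI - A over ℚ[x]) are x, x(x - 1)(x + 1), each dividing the next. The characteristic polynomial is their product, x^2(x - 1)(x + 1).

The rational canonical form is the block-diagonal matrix of companion matrices C(f_i):
R = [[0, 0, 0, 0], [0, 0, 0, 0], [0, 1, 0, 1], [0, 0, 1, 0]].

R = [[0, 0, 0, 0], [0, 0, 0, 0], [0, 1, 0, 1], [0, 0, 1, 0]]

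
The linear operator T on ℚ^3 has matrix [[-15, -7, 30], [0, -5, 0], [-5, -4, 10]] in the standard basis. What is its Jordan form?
J = [[-5, 1, 0], [0, -5, 0], [0, 0, 0]]

The characteristic polynomial is det(xI - A) = x(x + 5)^2, so the eigenvalues are -5 (algebraic multiplicity 2), 0 (algebraic multiplicity 1).

For λ = -5: rank(A + 5I) = 2, rank((A + 5I)^2) = 1. The eigenspace has dimension 3 - 2 = 1, so there is 1 Jordan block; the rank sequence gives block sizes [2].

For λ = 0: algebraic multiplicity 1 gives one 1×1 block.

Assembling the blocks gives the Jordan form J above.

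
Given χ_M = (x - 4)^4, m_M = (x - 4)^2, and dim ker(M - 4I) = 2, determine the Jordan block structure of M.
λ = 4: algebraic multiplicity 4 (exponent in χ_M), largest block size 2 (exponent in m_M), 2 blocks (geometric multiplicity). These force block sizes [2, 2].

Jordan blocks: (4, 2), (4, 2)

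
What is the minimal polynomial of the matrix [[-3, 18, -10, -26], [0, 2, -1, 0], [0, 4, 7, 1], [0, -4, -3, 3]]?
m_A(x) = (x - 4)^3(x + 3)

The characteristic polynomial factors as (x - 4)^3(x + 3). The minimal polynomial is ∏(x - λ)^{k_λ} where k_λ is the size of the largest Jordan block at λ.

For λ = -3: rank(A + 3I) = 3, and the largest Jordan block has size 1 (the smallest k with rank((A + 3I)^k) = rank((A + 3I)^(k+1))).
For λ = 4: rank(A - 4I) = 3, and the largest Jordan block has size 3 (the smallest k with rank((A - 4I)^k) = rank((A - 4I)^(k+1))).

So m_A(x) = (x - 4)^3(x + 3).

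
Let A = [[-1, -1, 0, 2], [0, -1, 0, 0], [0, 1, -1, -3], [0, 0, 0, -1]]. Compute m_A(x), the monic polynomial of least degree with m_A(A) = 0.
The characteristic polynomial factors as (x + 1)^4. The minimal polynomial is ∏(x - λ)^{k_λ} where k_λ is the size of the largest Jordan block at λ.

For λ = -1: rank(A + I) = 2, and the largest Jordan block has size 2 (the smallest k with rank((A + I)^k) = rank((A + I)^(k+1))).

So m_A(x) = (x + 1)^2.

m_A(x) = (x + 1)^2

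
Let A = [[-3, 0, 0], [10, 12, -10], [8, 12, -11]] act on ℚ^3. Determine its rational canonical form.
R = [[-3, 0, 0], [0, 0, 12], [0, 1, 1]]

The invariant factors of A (the non-unit diagonal entries of the Smith normal form of xI - A over ℚ[x]) are x + 3, (x - 4)(x + 3), each dividing the next. The characteristic polynomial is their product, (x - 4)(x + 3)^2.

The rational canonical form is the block-diagonal matrix of companion matrices C(f_i):
R = [[-3, 0, 0], [0, 0, 12], [0, 1, 1]].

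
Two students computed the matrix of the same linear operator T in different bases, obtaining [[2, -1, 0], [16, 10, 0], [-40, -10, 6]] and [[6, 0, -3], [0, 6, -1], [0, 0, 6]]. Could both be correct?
Two matrices over a field are similar if and only if they have the same invariant factors.

Both A and B have characteristic polynomial (x - 6)^3 and minimal polynomial (x - 6)^2. Computing further, both have invariant factors x - 6, (x - 6)^2. Hence A and B are similar.

Yes.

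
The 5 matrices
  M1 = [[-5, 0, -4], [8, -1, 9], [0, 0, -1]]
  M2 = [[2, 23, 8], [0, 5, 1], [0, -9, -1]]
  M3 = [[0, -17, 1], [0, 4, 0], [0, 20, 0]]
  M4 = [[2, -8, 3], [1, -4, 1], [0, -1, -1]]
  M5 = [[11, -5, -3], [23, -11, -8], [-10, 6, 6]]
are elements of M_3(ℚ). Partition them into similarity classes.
4 classes: {M1}, {M2, M5}, {M3}, {M4}

Characteristic polynomials: χ_{M1} = (x + 1)^2(x + 5), χ_{M2} = (x - 2)^3, χ_{M3} = x^2(x - 4), χ_{M4} = (x + 1)^3, χ_{M5} = (x - 2)^3.

{M1}: invariant factors (x + 1)^2(x + 5).

{M2, M5}: invariant factors (x - 2)^3.

{M3}: invariant factors x^2(x - 4).

{M4}: invariant factors (x + 1)^3.

Matrices are similar if and only if their invariant-factor lists agree; the partition into similarity classes is {M1}, {M2, M5}, {M3}, {M4}.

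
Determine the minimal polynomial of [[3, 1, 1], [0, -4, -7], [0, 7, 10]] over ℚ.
m_A(x) = (x - 3)^2

The characteristic polynomial factors as (x - 3)^3. The minimal polynomial is ∏(x - λ)^{k_λ} where k_λ is the size of the largest Jordan block at λ.

For λ = 3: rank(A - 3I) = 1, and the largest Jordan block has size 2 (the smallest k with rank((A - 3I)^k) = rank((A - 3I)^(k+1))).

So m_A(x) = (x - 3)^2.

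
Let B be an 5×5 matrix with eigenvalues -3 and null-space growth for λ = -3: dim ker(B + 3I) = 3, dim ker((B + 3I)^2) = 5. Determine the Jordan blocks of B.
Jordan blocks: (-3, 2), (-3, 2), (-3, 1)

λ = -3: successive nullity increments [3, 2] count blocks of size ≥ k; block sizes are [2, 2, 1].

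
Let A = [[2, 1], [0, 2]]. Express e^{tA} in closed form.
e^{tA} = [[e^{2*t}, t*e^{2*t}], [0, e^{2*t}]]

A has Jordan form J = [[2, 1], [0, 2]] with A = PJP^{-1}, so e^{tA} = P e^{tJ} P^{-1}.

For a Jordan block J_k(λ), e^{tJ_k(λ)} = e^{λt} · (I + tN + t^2 N^2/2! + ... + t^{k-1} N^{k-1}/(k-1)!) where N is the nilpotent superdiagonal part.

Assembling the blocks and conjugating back gives the entries of e^{tA} as shown above.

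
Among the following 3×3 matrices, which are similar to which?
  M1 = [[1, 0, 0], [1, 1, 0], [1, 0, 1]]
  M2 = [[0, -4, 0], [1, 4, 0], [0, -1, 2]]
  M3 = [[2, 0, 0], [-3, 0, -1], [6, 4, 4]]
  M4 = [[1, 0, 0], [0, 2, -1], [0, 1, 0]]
3 classes: {M1, M4}, {M2}, {M3}

Characteristic polynomials: χ_{M1} = (x - 1)^3, χ_{M2} = (x - 2)^3, χ_{M3} = (x - 2)^3, χ_{M4} = (x - 1)^3.

{M1, M4}: invariant factors x - 1, (x - 1)^2.

{M2}: invariant factors (x - 2)^3.

{M3}: invariant factors x - 2, (x - 2)^2.

Matrices are similar if and only if their invariant-factor lists agree; the partition into similarity classes is {M1, M4}, {M2}, {M3}.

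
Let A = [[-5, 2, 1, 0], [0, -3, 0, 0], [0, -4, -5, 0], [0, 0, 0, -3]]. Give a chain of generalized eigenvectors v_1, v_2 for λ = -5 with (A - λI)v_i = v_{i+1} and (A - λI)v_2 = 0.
We seek v_1 ∈ ker((A + 5I)^2) \ ker(A + 5I), then set v_{i+1} = (A + 5I) v_i.

One such chain is v_1 = [[-1, 0, 1, 0]]^T, v_2 = [[1, 0, 0, 0]]^T. Check: (A + 5I) v_2 = [[0, 0, 0, 0]]^T = 0.

v_1 = [[-1, 0, 1, 0]]^T, v_2 = [[1, 0, 0, 0]]^T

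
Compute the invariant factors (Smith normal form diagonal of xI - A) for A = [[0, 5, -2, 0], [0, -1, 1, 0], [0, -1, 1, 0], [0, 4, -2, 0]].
x, x^3

The Jordan structure of A has elementary divisors x^3, x. Arranging the block sizes at each eigenvalue in decreasing order and taking row products gives the invariant factors.

Invariant factors (smallest first, each dividing the next): x, x^3.

Check: the last factor x^3 is the minimal polynomial, and the product x^4 is the characteristic polynomial.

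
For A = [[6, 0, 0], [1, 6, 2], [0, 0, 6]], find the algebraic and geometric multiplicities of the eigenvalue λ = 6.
The characteristic polynomial is (x - 6)^3, so the factor x - 6 appears with exponent 3: the algebraic multiplicity is 3.

rank(A - 6I) = 1, so the eigenspace has dimension 3 - 1 = 2: the geometric multiplicity is 2.

Since 2 < 3, A is not diagonalizable.

algebraic multiplicity 3, geometric multiplicity 2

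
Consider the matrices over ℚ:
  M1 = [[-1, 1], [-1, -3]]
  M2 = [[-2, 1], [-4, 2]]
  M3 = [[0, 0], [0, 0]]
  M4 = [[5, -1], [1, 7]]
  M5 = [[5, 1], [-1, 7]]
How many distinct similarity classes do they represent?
4 classes: {M1}, {M2}, {M3}, {M4, M5}

Characteristic polynomials: χ_{M1} = (x + 2)^2, χ_{M2} = x^2, χ_{M3} = x^2, χ_{M4} = (x - 6)^2, χ_{M5} = (x - 6)^2.

{M1}: invariant factors (x + 2)^2.

{M2}: invariant factors x^2.

{M3}: invariant factors x, x.

{M4, M5}: invariant factors (x - 6)^2.

Matrices are similar if and only if their invariant-factor lists agree; the partition into similarity classes is {M1}, {M2}, {M3}, {M4, M5}.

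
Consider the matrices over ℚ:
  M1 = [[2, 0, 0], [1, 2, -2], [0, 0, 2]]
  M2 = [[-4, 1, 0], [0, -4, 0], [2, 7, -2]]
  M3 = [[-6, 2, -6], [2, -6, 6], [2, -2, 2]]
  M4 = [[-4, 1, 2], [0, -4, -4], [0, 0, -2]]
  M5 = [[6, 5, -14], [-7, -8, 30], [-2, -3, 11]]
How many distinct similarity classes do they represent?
Characteristic polynomials: χ_{M1} = (x - 2)^3, χ_{M2} = (x + 2)(x + 4)^2, χ_{M3} = (x + 2)(x + 4)^2, χ_{M4} = (x + 2)(x + 4)^2, χ_{M5} = (x - 3)^3.

{M1}: invariant factors x - 2, (x - 2)^2.

{M2, M4}: invariant factors (x + 2)(x + 4)^2.

{M3}: invariant factors x + 4, (x + 2)(x + 4).

{M5}: invariant factors (x - 3)^3.

Matrices are similar if and only if their invariant-factor lists agree; the partition into similarity classes is {M1}, {M2, M4}, {M3}, {M5}.

4 classes: {M1}, {M2, M4}, {M3}, {M5}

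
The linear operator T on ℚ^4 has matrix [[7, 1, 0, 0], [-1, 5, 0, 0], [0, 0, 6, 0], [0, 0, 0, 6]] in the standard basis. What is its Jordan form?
The characteristic polynomial is det(xI - A) = (x - 6)^4, so the eigenvalues are 6 (algebraic multiplicity 4).

For λ = 6: rank(A - 6I) = 1, rank((A - 6I)^2) = 0. The eigenspace has dimension 4 - 1 = 3, so there are 3 Jordan blocks; the rank sequence gives block sizes [2, 1, 1].

Assembling the blocks gives the Jordan form J above.

J = [[6, 1, 0, 0], [0, 6, 0, 0], [0, 0, 6, 0], [0, 0, 0, 6]]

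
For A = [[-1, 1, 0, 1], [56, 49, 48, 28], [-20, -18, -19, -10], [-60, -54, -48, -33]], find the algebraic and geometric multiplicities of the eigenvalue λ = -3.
The characteristic polynomial is (x - 5)(x + 3)^3, so the factor x + 3 appears with exponent 3: the algebraic multiplicity is 3.

rank(A + 3I) = 2, so the eigenspace has dimension 4 - 2 = 2: the geometric multiplicity is 2.

Since 2 < 3, A is not diagonalizable.

algebraic multiplicity 3, geometric multiplicity 2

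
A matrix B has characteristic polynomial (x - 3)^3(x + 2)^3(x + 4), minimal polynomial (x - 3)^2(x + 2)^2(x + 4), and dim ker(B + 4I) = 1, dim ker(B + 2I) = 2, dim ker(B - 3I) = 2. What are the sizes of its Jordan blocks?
λ = -4: algebraic multiplicity 1 (exponent in χ_B), largest block size 1 (exponent in m_B), 1 block (geometric multiplicity). This forces block sizes [1].
λ = -2: algebraic multiplicity 3 (exponent in χ_B), largest block size 2 (exponent in m_B), 2 blocks (geometric multiplicity). These force block sizes [2, 1].
λ = 3: algebraic multiplicity 3 (exponent in χ_B), largest block size 2 (exponent in m_B), 2 blocks (geometric multiplicity). These force block sizes [2, 1].

Jordan blocks: (-4, 1), (-2, 2), (-2, 1), (3, 2), (3, 1)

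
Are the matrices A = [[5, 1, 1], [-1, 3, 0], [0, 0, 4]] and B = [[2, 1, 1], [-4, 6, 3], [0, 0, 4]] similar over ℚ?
Two matrices over a field are similar if and only if they have the same invariant factors.

Both A and B have characteristic polynomial (x - 4)^3 and minimal polynomial (x - 4)^3. Computing further, both have invariant factors (x - 4)^3. Hence A and B are similar.

Yes.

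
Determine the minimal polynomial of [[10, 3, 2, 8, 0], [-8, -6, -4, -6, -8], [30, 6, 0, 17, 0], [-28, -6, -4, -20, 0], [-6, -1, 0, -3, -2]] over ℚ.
m_A(x) = (x + 2)(x + 4)^2

The characteristic polynomial factors as (x + 2)(x + 4)^4. The minimal polynomial is ∏(x - λ)^{k_λ} where k_λ is the size of the largest Jordan block at λ.

For λ = -4: rank(A + 4I) = 3, and the largest Jordan block has size 2 (the smallest k with rank((A + 4I)^k) = rank((A + 4I)^(k+1))).
For λ = -2: rank(A + 2I) = 4, and the largest Jordan block has size 1 (the smallest k with rank((A + 2I)^k) = rank((A + 2I)^(k+1))).

So m_A(x) = (x + 2)(x + 4)^2.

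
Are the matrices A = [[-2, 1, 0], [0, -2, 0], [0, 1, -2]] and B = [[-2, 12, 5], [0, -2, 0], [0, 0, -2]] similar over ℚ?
Two matrices over a field are similar if and only if they have the same invariant factors.

Both A and B have characteristic polynomial (x + 2)^3 and minimal polynomial (x + 2)^2. Computing further, both have invariant factors x + 2, (x + 2)^2. Hence A and B are similar.

Yes.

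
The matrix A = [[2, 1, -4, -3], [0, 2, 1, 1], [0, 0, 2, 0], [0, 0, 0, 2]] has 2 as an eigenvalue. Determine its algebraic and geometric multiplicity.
The characteristic polynomial is (x - 2)^4, so the factor x - 2 appears with exponent 4: the algebraic multiplicity is 4.

rank(A - 2I) = 2, so the eigenspace has dimension 4 - 2 = 2: the geometric multiplicity is 2.

Since 2 < 4, A is not diagonalizable.

algebraic multiplicity 4, geometric multiplicity 2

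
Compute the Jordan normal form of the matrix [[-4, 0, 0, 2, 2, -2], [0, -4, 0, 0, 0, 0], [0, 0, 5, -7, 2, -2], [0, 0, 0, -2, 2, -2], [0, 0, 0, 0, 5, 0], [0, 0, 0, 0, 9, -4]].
J = [[-4, 0, 0, 0, 0, 0], [0, -4, 0, 0, 0, 0], [0, 0, -4, 0, 0, 0], [0, 0, 0, -2, 0, 0], [0, 0, 0, 0, 5, 0], [0, 0, 0, 0, 0, 5]]

The characteristic polynomial is det(xI - A) = (x - 5)^2(x + 2)(x + 4)^3, so the eigenvalues are -4 (algebraic multiplicity 3), -2 (algebraic multiplicity 1), 5 (algebraic multiplicity 2).

For λ = -4: rank(A + 4I) = 3. The eigenspace has dimension 6 - 3 = 3, so there are 3 Jordan blocks; the rank sequence gives block sizes [1, 1, 1].

For λ = -2: algebraic multiplicity 1 gives one 1×1 block.

For λ = 5: rank(A - 5I) = 4. The eigenspace has dimension 6 - 4 = 2, so there are 2 Jordan blocks; the rank sequence gives block sizes [1, 1].

Assembling the blocks gives the Jordan form J above.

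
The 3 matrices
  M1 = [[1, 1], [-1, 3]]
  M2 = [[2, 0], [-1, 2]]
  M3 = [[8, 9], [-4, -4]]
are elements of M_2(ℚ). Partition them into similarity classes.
1 class: {M1, M2, M3}

Characteristic polynomials: χ_{M1} = (x - 2)^2, χ_{M2} = (x - 2)^2, χ_{M3} = (x - 2)^2.

{M1, M2, M3}: invariant factors (x - 2)^2.

Matrices are similar if and only if their invariant-factor lists agree; the partition into similarity classes is {M1, M2, M3}.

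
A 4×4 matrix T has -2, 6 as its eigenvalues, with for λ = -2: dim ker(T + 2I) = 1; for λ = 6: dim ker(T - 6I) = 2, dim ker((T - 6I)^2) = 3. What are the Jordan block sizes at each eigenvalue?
Jordan blocks: (-2, 1), (6, 2), (6, 1)

λ = -2: successive nullity increments [1] count blocks of size ≥ k; block sizes are [1].
λ = 6: successive nullity increments [2, 1] count blocks of size ≥ k; block sizes are [2, 1].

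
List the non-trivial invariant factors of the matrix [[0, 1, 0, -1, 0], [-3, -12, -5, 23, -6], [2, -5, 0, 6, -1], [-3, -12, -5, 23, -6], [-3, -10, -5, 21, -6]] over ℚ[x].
The Jordan structure of A has elementary divisors x^2, x^2, (x - 5). Arranging the block sizes at each eigenvalue in decreasing order and taking row products gives the invariant factors.

Invariant factors (smallest first, each dividing the next): x^2, x^2(x - 5).

Check: the last factor x^2(x - 5) is the minimal polynomial, and the product x^4(x - 5) is the characteristic polynomial.

x^2, x^2(x - 5)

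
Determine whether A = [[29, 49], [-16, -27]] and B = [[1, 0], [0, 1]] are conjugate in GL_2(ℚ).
Both have characteristic polynomial (x - 1)^2, but the minimal polynomial of A is (x - 1)^2 while the minimal polynomial of B is x - 1. The minimal polynomial is a similarity invariant, so A and B are not similar.

No.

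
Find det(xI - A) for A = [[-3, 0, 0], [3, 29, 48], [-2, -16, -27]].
χ_A(x) = (x - 5)(x + 3)^2

xI - A = [[x + 3, 0, 0], [-3, x - 29, -48], [2, 16, x + 27]].

Expanding det(xI - A) along the first row:
det(xI - A) = + (x + 3)·det([[x - 29, -48], [16, x + 27]]) - (0)·det([[-3, -48], [2, x + 27]]) + (0)·det([[-3, x - 29], [2, 16]]).

Evaluating gives χ_A(x) = x^3 + x^2 - 21x - 45 = (x - 5)(x + 3)^2.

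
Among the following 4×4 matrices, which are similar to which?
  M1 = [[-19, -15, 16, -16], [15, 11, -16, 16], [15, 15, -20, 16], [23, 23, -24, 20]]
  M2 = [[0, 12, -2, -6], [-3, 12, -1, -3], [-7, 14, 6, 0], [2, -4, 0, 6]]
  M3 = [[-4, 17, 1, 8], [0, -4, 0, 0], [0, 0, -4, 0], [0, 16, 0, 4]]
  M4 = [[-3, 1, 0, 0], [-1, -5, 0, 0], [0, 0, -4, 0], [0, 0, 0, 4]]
Characteristic polynomials: χ_{M1} = (x - 4)(x + 4)^3, χ_{M2} = (x - 6)^4, χ_{M3} = (x - 4)(x + 4)^3, χ_{M4} = (x - 4)(x + 4)^3.

{M1, M3, M4}: invariant factors x + 4, (x - 4)(x + 4)^2.

{M2}: invariant factors x - 6, (x - 6)^3.

Matrices are similar if and only if their invariant-factor lists agree; the partition into similarity classes is {M1, M3, M4}, {M2}.

2 classes: {M1, M3, M4}, {M2}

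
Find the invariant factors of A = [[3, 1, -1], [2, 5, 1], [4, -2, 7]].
(x - 5)^3

The Jordan structure of A has elementary divisors (x - 5)^3. Arranging the block sizes at each eigenvalue in decreasing order and taking row products gives the invariant factors.

Invariant factors (smallest first, each dividing the next): (x - 5)^3.

Check: the last factor (x - 5)^3 is the minimal polynomial, and the product (x - 5)^3 is the characteristic polynomial.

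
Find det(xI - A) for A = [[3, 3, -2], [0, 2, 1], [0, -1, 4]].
χ_A(x) = (x - 3)^3

xI - A = [[x - 3, -3, 2], [0, x - 2, -1], [0, 1, x - 4]].

Expanding det(xI - A) along the first row:
det(xI - A) = + (x - 3)·det([[x - 2, -1], [1, x - 4]]) - (-3)·det([[0, -1], [0, x - 4]]) + (2)·det([[0, x - 2], [0, 1]]).

Evaluating gives χ_A(x) = x^3 - 9x^2 + 27x - 27 = (x - 3)^3.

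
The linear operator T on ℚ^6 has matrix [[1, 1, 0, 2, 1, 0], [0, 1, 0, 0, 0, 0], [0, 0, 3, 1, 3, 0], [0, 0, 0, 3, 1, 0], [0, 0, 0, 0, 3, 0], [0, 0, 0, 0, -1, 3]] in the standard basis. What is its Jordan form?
J = [[1, 1, 0, 0, 0, 0], [0, 1, 0, 0, 0, 0], [0, 0, 3, 1, 0, 0], [0, 0, 0, 3, 1, 0], [0, 0, 0, 0, 3, 0], [0, 0, 0, 0, 0, 3]]

The characteristic polynomial is det(xI - A) = (x - 3)^4(x - 1)^2, so the eigenvalues are 1 (algebraic multiplicity 2), 3 (algebraic multiplicity 4).

For λ = 1: rank(A - I) = 5, rank((A - I)^2) = 4. The eigenspace has dimension 6 - 5 = 1, so there is 1 Jordan block; the rank sequence gives block sizes [2].

For λ = 3: rank(A - 3I) = 4, rank((A - 3I)^2) = 3, rank((A - 3I)^3) = 2. The eigenspace has dimension 6 - 4 = 2, so there are 2 Jordan blocks; the rank sequence gives block sizes [3, 1].

Assembling the blocks gives the Jordan form J above.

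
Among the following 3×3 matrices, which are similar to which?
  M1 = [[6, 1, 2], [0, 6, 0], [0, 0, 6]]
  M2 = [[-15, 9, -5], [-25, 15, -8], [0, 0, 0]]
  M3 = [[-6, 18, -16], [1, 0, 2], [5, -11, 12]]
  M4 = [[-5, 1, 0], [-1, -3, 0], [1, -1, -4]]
Characteristic polynomials: χ_{M1} = (x - 6)^3, χ_{M2} = x^3, χ_{M3} = (x - 2)^3, χ_{M4} = (x + 4)^3.

{M1}: invariant factors x - 6, (x - 6)^2.

{M2}: invariant factors x^3.

{M3}: invariant factors (x - 2)^3.

{M4}: invariant factors x + 4, (x + 4)^2.

Matrices are similar if and only if their invariant-factor lists agree; the partition into similarity classes is {M1}, {M2}, {M3}, {M4}.

4 classes: {M1}, {M2}, {M3}, {M4}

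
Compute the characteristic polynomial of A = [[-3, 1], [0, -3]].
χ_A(x) = (x + 3)^2

xI - A = [[x + 3, -1], [0, x + 3]].

Expanding det(xI - A) along the first row:
det(xI - A) = + (x + 3)·det([[x + 3]]) - (-1)·det([[0]]).

Evaluating gives χ_A(x) = x^2 + 6x + 9 = (x + 3)^2.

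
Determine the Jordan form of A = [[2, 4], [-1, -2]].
J = [[0, 1], [0, 0]]

The characteristic polynomial is det(xI - A) = x^2, so the eigenvalues are 0 (algebraic multiplicity 2).

For λ = 0: rank(A) = 1, rank(A^2) = 0. The eigenspace has dimension 2 - 1 = 1, so there is 1 Jordan block; the rank sequence gives block sizes [2].

Assembling the blocks gives the Jordan form J above.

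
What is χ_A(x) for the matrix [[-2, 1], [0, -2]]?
xI - A = [[x + 2, -1], [0, x + 2]].

Expanding det(xI - A) along the first row:
det(xI - A) = + (x + 2)·det([[x + 2]]) - (-1)·det([[0]]).

Evaluating gives χ_A(x) = x^2 + 4x + 4 = (x + 2)^2.

χ_A(x) = (x + 2)^2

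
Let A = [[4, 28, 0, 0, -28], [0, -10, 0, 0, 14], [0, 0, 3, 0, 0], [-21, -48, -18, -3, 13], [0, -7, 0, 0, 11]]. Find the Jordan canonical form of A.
The characteristic polynomial is det(xI - A) = (x - 4)^2(x - 3)(x + 3)^2, so the eigenvalues are -3 (algebraic multiplicity 2), 3 (algebraic multiplicity 1), 4 (algebraic multiplicity 2).

For λ = -3: rank(A + 3I) = 4, rank((A + 3I)^2) = 3. The eigenspace has dimension 5 - 4 = 1, so there is 1 Jordan block; the rank sequence gives block sizes [2].

For λ = 3: algebraic multiplicity 1 gives one 1×1 block.

For λ = 4: rank(A - 4I) = 3. The eigenspace has dimension 5 - 3 = 2, so there are 2 Jordan blocks; the rank sequence gives block sizes [1, 1].

Assembling the blocks gives the Jordan form J above.

J = [[-3, 1, 0, 0, 0], [0, -3, 0, 0, 0], [0, 0, 3, 0, 0], [0, 0, 0, 4, 0], [0, 0, 0, 0, 4]]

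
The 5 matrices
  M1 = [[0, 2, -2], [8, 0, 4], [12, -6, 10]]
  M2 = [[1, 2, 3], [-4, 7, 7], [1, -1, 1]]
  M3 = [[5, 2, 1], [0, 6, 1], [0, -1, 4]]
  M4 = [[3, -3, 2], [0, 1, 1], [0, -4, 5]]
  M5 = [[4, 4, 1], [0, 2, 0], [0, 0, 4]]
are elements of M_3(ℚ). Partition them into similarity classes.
4 classes: {M1}, {M2, M4}, {M3}, {M5}

Characteristic polynomials: χ_{M1} = (x - 4)^2(x - 2), χ_{M2} = (x - 3)^3, χ_{M3} = (x - 5)^3, χ_{M4} = (x - 3)^3, χ_{M5} = (x - 4)^2(x - 2).

{M1}: invariant factors x - 4, (x - 4)(x - 2).

{M2, M4}: invariant factors (x - 3)^3.

{M3}: invariant factors (x - 5)^3.

{M5}: invariant factors (x - 4)^2(x - 2).

Matrices are similar if and only if their invariant-factor lists agree; the partition into similarity classes is {M1}, {M2, M4}, {M3}, {M5}.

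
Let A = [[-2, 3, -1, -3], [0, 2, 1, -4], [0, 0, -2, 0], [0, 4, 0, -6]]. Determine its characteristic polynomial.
χ_A(x) = (x + 2)^4

xI - A = [[x + 2, -3, 1, 3], [0, x - 2, -1, 4], [0, 0, x + 2, 0], [0, -4, 0, x + 6]].

Expanding det(xI - A) along the first row:
det(xI - A) = + (x + 2)·det([[x - 2, -1, 4], [0, x + 2, 0], [-4, 0, x + 6]]) - (-3)·det([[0, -1, 4], [0, x + 2, 0], [0, 0, x + 6]]) + (1)·det([[0, x - 2, 4], [0, 0, 0], [0, -4, x + 6]]) - (3)·det([[0, x - 2, -1], [0, 0, x + 2], [0, -4, 0]]).

Evaluating gives χ_A(x) = x^4 + 8x^3 + 24x^2 + 32x + 16 = (x + 2)^4.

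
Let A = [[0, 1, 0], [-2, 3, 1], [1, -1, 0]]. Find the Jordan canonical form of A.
The characteristic polynomial is det(xI - A) = (x - 1)^3, so the eigenvalues are 1 (algebraic multiplicity 3).

For λ = 1: rank(A - I) = 2, rank((A - I)^2) = 1, rank((A - I)^3) = 0. The eigenspace has dimension 3 - 2 = 1, so there is 1 Jordan block; the rank sequence gives block sizes [3].

Assembling the blocks gives the Jordan form J above.

J = [[1, 1, 0], [0, 1, 1], [0, 0, 1]]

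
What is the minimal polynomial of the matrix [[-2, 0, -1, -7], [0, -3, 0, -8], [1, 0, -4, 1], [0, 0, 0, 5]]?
m_A(x) = (x - 5)(x + 3)^2

The characteristic polynomial factors as (x - 5)(x + 3)^3. The minimal polynomial is ∏(x - λ)^{k_λ} where k_λ is the size of the largest Jordan block at λ.

For λ = -3: rank(A + 3I) = 2, and the largest Jordan block has size 2 (the smallest k with rank((A + 3I)^k) = rank((A + 3I)^(k+1))).
For λ = 5: rank(A - 5I) = 3, and the largest Jordan block has size 1 (the smallest k with rank((A - 5I)^k) = rank((A - 5I)^(k+1))).

So m_A(x) = (x - 5)(x + 3)^2.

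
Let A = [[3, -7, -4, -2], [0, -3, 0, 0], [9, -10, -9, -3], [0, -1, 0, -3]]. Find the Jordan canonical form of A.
J = [[-3, 1, 0, 0], [0, -3, 0, 0], [0, 0, -3, 1], [0, 0, 0, -3]]

The characteristic polynomial is det(xI - A) = (x + 3)^4, so the eigenvalues are -3 (algebraic multiplicity 4).

For λ = -3: rank(A + 3I) = 2, rank((A + 3I)^2) = 0. The eigenspace has dimension 4 - 2 = 2, so there are 2 Jordan blocks; the rank sequence gives block sizes [2, 2].

Assembling the blocks gives the Jordan form J above.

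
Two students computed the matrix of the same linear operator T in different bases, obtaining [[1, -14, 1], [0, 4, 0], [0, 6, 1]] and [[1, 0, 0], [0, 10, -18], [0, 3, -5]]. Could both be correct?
No.

Both have characteristic polynomial (x - 4)(x - 1)^2, but the minimal polynomial of A is (x - 4)(x - 1)^2 while the minimal polynomial of B is (x - 4)(x - 1). The minimal polynomial is a similarity invariant, so A and B are not similar.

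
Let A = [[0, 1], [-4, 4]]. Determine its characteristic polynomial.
χ_A(x) = (x - 2)^2

xI - A = [[x, -1], [4, x - 4]].

Expanding det(xI - A) along the first row:
det(xI - A) = + (x)·det([[x - 4]]) - (-1)·det([[4]]).

Evaluating gives χ_A(x) = x^2 - 4x + 4 = (x - 2)^2.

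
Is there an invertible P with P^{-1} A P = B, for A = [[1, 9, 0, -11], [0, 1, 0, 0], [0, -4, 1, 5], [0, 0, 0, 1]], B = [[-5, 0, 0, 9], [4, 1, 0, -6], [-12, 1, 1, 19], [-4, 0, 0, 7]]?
Yes.

Two matrices over a field are similar if and only if they have the same invariant factors.

Both A and B have characteristic polynomial (x - 1)^4 and minimal polynomial (x - 1)^2. Computing further, both have invariant factors (x - 1)^2, (x - 1)^2. Hence A and B are similar.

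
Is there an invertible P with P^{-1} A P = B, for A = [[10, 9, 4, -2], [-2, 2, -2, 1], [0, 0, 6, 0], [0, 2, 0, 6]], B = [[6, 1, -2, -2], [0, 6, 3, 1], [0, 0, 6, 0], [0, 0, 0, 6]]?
Yes.

Two matrices over a field are similar if and only if they have the same invariant factors.

Both A and B have characteristic polynomial (x - 6)^4 and minimal polynomial (x - 6)^3. Computing further, both have invariant factors x - 6, (x - 6)^3. Hence A and B are similar.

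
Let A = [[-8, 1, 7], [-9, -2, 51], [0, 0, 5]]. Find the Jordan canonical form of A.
The characteristic polynomial is det(xI - A) = (x - 5)(x + 5)^2, so the eigenvalues are -5 (algebraic multiplicity 2), 5 (algebraic multiplicity 1).

For λ = -5: rank(A + 5I) = 2, rank((A + 5I)^2) = 1. The eigenspace has dimension 3 - 2 = 1, so there is 1 Jordan block; the rank sequence gives block sizes [2].

For λ = 5: algebraic multiplicity 1 gives one 1×1 block.

Assembling the blocks gives the Jordan form J above.

J = [[-5, 1, 0], [0, -5, 0], [0, 0, 5]]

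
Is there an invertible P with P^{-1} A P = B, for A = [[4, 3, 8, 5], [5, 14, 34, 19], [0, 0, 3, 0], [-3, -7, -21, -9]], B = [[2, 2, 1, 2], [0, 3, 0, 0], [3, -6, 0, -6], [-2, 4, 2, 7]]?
Both have characteristic polynomial (x - 3)^4, but the minimal polynomial of A is (x - 3)^3 while the minimal polynomial of B is (x - 3)^2. The minimal polynomial is a similarity invariant, so A and B are not similar.

No.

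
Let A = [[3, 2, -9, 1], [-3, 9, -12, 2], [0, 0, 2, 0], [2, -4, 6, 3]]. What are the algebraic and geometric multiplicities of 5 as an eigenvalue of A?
algebraic multiplicity 3, geometric multiplicity 1

The characteristic polynomial is (x - 5)^3(x - 2), so the factor x - 5 appears with exponent 3: the algebraic multiplicity is 3.

rank(A - 5I) = 3, so the eigenspace has dimension 4 - 3 = 1: the geometric multiplicity is 1.

Since 1 < 3, A is not diagonalizable.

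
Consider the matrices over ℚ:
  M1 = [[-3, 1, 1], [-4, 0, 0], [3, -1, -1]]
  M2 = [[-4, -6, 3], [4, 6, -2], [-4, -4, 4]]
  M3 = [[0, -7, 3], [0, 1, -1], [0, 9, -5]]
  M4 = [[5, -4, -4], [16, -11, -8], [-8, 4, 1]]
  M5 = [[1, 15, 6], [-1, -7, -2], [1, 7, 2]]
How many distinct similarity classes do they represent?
3 classes: {M1, M3, M5}, {M2}, {M4}

Characteristic polynomials: χ_{M1} = x(x + 2)^2, χ_{M2} = (x - 2)^3, χ_{M3} = x(x + 2)^2, χ_{M4} = (x - 1)(x + 3)^2, χ_{M5} = x(x + 2)^2.

{M1, M3, M5}: invariant factors x(x + 2)^2.

{M2}: invariant factors x - 2, (x - 2)^2.

{M4}: invariant factors x + 3, (x - 1)(x + 3).

Matrices are similar if and only if their invariant-factor lists agree; the partition into similarity classes is {M1, M3, M5}, {M2}, {M4}.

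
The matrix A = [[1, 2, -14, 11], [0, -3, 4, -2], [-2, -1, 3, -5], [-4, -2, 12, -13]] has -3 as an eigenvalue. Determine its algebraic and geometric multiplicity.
algebraic multiplicity 4, geometric multiplicity 2

The characteristic polynomial is (x + 3)^4, so the factor x + 3 appears with exponent 4: the algebraic multiplicity is 4.

rank(A + 3I) = 2, so the eigenspace has dimension 4 - 2 = 2: the geometric multiplicity is 2.

Since 2 < 4, A is not diagonalizable.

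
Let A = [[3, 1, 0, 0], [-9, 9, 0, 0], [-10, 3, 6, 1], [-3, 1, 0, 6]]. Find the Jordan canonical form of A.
J = [[6, 1, 0, 0], [0, 6, 0, 0], [0, 0, 6, 1], [0, 0, 0, 6]]

The characteristic polynomial is det(xI - A) = (x - 6)^4, so the eigenvalues are 6 (algebraic multiplicity 4).

For λ = 6: rank(A - 6I) = 2, rank((A - 6I)^2) = 0. The eigenspace has dimension 4 - 2 = 2, so there are 2 Jordan blocks; the rank sequence gives block sizes [2, 2].

Assembling the blocks gives the Jordan form J above.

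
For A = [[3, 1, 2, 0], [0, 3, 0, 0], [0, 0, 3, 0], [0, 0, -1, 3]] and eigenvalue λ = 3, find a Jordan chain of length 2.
v_1 = [[0, 1, 0, -2]]^T, v_2 = [[1, 0, 0, 0]]^T

We seek v_1 ∈ ker((A - 3I)^2) \ ker(A - 3I), then set v_{i+1} = (A - 3I) v_i.

One such chain is v_1 = [[0, 1, 0, -2]]^T, v_2 = [[1, 0, 0, 0]]^T. Check: (A - 3I) v_2 = [[0, 0, 0, 0]]^T = 0.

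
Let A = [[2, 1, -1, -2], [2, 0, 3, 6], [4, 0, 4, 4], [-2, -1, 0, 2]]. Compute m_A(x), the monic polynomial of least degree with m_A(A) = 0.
The characteristic polynomial factors as (x - 2)^4. The minimal polynomial is ∏(x - λ)^{k_λ} where k_λ is the size of the largest Jordan block at λ.

For λ = 2: rank(A - 2I) = 2, and the largest Jordan block has size 3 (the smallest k with rank((A - 2I)^k) = rank((A - 2I)^(k+1))).

So m_A(x) = (x - 2)^3.

m_A(x) = (x - 2)^3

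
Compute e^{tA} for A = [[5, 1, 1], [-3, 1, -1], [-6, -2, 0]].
A has Jordan form J = [[2, 1, 0], [0, 2, 0], [0, 0, 2]] with A = PJP^{-1}, so e^{tA} = P e^{tJ} P^{-1}.

For a Jordan block J_k(λ), e^{tJ_k(λ)} = e^{λt} · (I + tN + t^2 N^2/2! + ... + t^{k-1} N^{k-1}/(k-1)!) where N is the nilpotent superdiagonal part.

Assembling the blocks and conjugating back gives the entries of e^{tA} as shown above.

e^{tA} = [[(3*t + 1)*e^{2*t}, t*e^{2*t}, t*e^{2*t}], [-3*t*e^{2*t}, (1 - t)*e^{2*t}, -t*e^{2*t}], [-6*t*e^{2*t}, -2*t*e^{2*t}, (1 - 2*t)*e^{2*t}]]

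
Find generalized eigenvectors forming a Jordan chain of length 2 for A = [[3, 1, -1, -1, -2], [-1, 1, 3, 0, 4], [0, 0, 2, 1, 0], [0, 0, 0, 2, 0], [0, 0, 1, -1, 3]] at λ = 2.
v_1 = [[0, 1, 0, 0, 0]]^T, v_2 = [[1, -1, 0, 0, 0]]^T

We seek v_1 ∈ ker((A - 2I)^2) \ ker(A - 2I), then set v_{i+1} = (A - 2I) v_i.

One such chain is v_1 = [[0, 1, 0, 0, 0]]^T, v_2 = [[1, -1, 0, 0, 0]]^T. Check: (A - 2I) v_2 = [[0, 0, 0, 0, 0]]^T = 0.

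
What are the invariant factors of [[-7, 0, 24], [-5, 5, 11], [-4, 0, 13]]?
(x - 5)^2(x - 1)

The Jordan structure of A has elementary divisors (x - 1), (x - 5)^2. Arranging the block sizes at each eigenvalue in decreasing order and taking row products gives the invariant factors.

Invariant factors (smallest first, each dividing the next): (x - 5)^2(x - 1).

Check: the last factor (x - 5)^2(x - 1) is the minimal polynomial, and the product (x - 5)^2(x - 1) is the characteristic polynomial.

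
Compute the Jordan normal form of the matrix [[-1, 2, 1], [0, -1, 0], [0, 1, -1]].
The characteristic polynomial is det(xI - A) = (x + 1)^3, so the eigenvalues are -1 (algebraic multiplicity 3).

For λ = -1: rank(A + I) = 2, rank((A + I)^2) = 1, rank((A + I)^3) = 0. The eigenspace has dimension 3 - 2 = 1, so there is 1 Jordan block; the rank sequence gives block sizes [3].

Assembling the blocks gives the Jordan form J above.

J = [[-1, 1, 0], [0, -1, 1], [0, 0, -1]]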